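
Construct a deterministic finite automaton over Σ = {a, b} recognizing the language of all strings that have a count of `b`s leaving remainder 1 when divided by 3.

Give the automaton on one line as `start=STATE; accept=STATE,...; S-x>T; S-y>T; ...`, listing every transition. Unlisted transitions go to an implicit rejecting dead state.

Keep the running count of `b`s modulo 3: each `b` advances along the cycle q0 → q1 → q2 → q0 while other symbols loop. Accept at q1.
3 states suffice.
        a   b  
>  q0   q0  q1 
 * q1   q1  q2 
   q2   q2  q0 
(> = start, * = accepting)

start=q0; accept=q1; q0-a>q0; q0-b>q1; q1-a>q1; q1-b>q2; q2-a>q2; q2-b>q0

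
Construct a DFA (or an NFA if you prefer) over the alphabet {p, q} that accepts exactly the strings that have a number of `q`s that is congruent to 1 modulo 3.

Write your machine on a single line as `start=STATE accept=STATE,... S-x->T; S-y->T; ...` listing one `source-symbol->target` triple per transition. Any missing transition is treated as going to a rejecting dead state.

start=S0; accept=S1; S0-p->S0; S0-q->S1; S1-p->S1; S1-q->S2; S2-p->S2; S2-q->S0

The only thing that matters is how many `q`s have appeared, reduced mod 3. Use one state per residue: S0 for 0, …, S2 for 2. Reading `q` moves to the next residue; anything else stays put. S1 is accepting.
A 3-state machine:
        p   q  
>  S0   S0  S1 
 * S1   S1  S2 
   S2   S2  S0 
(> = start, * = accepting)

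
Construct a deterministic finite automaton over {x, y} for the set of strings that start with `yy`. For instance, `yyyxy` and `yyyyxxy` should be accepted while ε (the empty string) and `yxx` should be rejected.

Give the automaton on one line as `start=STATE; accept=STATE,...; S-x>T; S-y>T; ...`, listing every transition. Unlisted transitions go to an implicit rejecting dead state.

Walk along `yy` while the input agrees: from q0 take `y` to q1, and so on. Any deviation drops to the rejecting sink q3. Once q2 is reached the prefix is confirmed and every continuation is accepted.
With 4 states:
        x   y  
>  q0   q3  q1 
   q1   q3  q2 
 * q2   q2  q2 
   q3   q3  q3 
(> = start, * = accepting)

start=q0; accept=q2; q0-x>q3; q0-y>q1; q1-x>q3; q1-y>q2; q2-x>q2; q2-y>q2; q3-x>q3; q3-y>q3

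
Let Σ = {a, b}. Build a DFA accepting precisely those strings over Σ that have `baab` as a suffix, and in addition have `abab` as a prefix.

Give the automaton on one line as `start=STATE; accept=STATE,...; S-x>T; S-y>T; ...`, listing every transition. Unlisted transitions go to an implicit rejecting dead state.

Build one automaton per condition and run them in lockstep. One (5 states) tracks how much of the suffix `baab` has currently been matched; the other (6 states) tracks whether the input so far still matches the prefix `abab`. Each combined state is a pair, one component from each; accept when both components accept. After merging equivalent states the machine shrinks.
With 10 states:
        a   b  
>  s0   s1  s2 
   s1   s2  s3 
   s2   s2  s2 
   s3   s4  s2 
   s4   s2  s5 
   s5   s6  s5 
   s6   s7  s5 
   s7   s8  s9 
   s8   s8  s5 
 * s9   s6  s5 
(> = start, * = accepting)

start=s0; accept=s9; s0-a>s1; s0-b>s2; s1-a>s2; s1-b>s3; s2-a>s2; s2-b>s2; s3-a>s4; s3-b>s2; s4-a>s2; s4-b>s5; s5-a>s6; s5-b>s5; s6-a>s7; s6-b>s5; s7-a>s8; s7-b>s9; s8-a>s8; s8-b>s5; s9-a>s6; s9-b>s5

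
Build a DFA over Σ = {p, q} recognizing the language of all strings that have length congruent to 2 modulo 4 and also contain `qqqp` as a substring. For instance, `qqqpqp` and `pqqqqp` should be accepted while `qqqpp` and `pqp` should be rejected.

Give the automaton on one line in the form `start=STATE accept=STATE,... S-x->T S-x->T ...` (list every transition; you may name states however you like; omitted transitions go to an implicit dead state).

start=s0 accept=s18 s0-p->s1 s0-q->s2 s1-p->s3 s1-q->s4 s2-p->s3 s2-q->s5 s3-p->s6 s3-q->s7 s4-p->s6 s4-q->s8 s5-p->s6 s5-q->s9 s6-p->s0 s6-q->s10 s7-p->s0 s7-q->s11 s8-p->s0 s8-q->s12 s9-p->s13 s9-q->s12 s10-p->s1 s10-q->s14 s11-p->s1 s11-q->s15 s12-p->s16 s12-q->s15 s13-p->s16 s13-q->s16 s14-p->s3 s14-q->s17 s15-p->s18 s15-q->s17 s16-p->s18 s16-q->s18 s17-p->s19 s17-q->s9 s18-p->s19 s18-q->s19 s19-p->s13 s19-q->s13

Run two small machines in parallel and take their product. The first has 4 states tracking the input length modulo 4; the second has 5 states tracking whether and how much of `qqqp` has been seen. A product state is a pair (one from each), accepting exactly when both do.
With 20 states:
          p    q  
>  s0     s1   s2 
   s1     s3   s4 
   s2     s3   s5 
   s3     s6   s7 
   s4     s6   s8 
   s5     s6   s9 
   s6     s0  s10 
   s7     s0  s11 
   s8     s0  s12 
   s9    s13  s12 
   s10    s1  s14 
   s11    s1  s15 
   s12   s16  s15 
   s13   s16  s16 
   s14    s3  s17 
   s15   s18  s17 
   s16   s18  s18 
   s17   s19   s9 
 * s18   s19  s19 
   s19   s13  s13 
(> = start, * = accepting)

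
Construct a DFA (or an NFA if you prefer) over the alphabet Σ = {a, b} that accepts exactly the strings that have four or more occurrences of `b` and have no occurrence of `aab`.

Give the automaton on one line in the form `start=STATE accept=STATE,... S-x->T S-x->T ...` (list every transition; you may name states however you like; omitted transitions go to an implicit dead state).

Build one automaton per condition and run them in lockstep. One (6 states) tracks the count of `b`s, saturating at 5; the other (4 states) tracks partial matches of the forbidden pattern `aab`. Each combined state is a pair, one component from each; accept when both components accept. After merging equivalent states the machine shrinks.
With 12 states:
          a    b  
>  q0     q1   q2 
   q1     q3   q2 
   q2     q4   q5 
   q3     q3   q3 
   q4     q3   q5 
   q5     q6   q7 
   q6     q3   q7 
   q7     q8   q9 
   q8     q3   q9 
 * q9    q10   q9 
 * q10   q11   q9 
 * q11   q11   q3 
(> = start, * = accepting)

start=q0 accept=q9,q10,q11 q0-a->q1 q0-b->q2 q1-a->q3 q1-b->q2 q2-a->q4 q2-b->q5 q3-a->q3 q3-b->q3 q4-a->q3 q4-b->q5 q5-a->q6 q5-b->q7 q6-a->q3 q6-b->q7 q7-a->q8 q7-b->q9 q8-a->q3 q8-b->q9 q9-a->q10 q9-b->q9 q10-a->q11 q10-b->q9 q11-a->q11 q11-b->q3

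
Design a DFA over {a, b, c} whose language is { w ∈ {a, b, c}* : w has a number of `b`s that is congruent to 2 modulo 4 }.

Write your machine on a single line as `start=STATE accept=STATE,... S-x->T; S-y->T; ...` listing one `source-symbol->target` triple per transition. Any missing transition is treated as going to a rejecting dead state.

start=s0; accept=s2; s0-a->s0; s0-b->s1; s0-c->s0; s1-a->s1; s1-b->s2; s1-c->s1; s2-a->s2; s2-b->s3; s2-c->s2; s3-a->s3; s3-b->s0; s3-c->s3

The only thing that matters is how many `b`s have appeared, reduced mod 4. Use one state per residue: s0 for 0, …, s3 for 3. Reading `b` moves to the next residue; anything else stays put. s2 is accepting.
4 states suffice.
        a   b   c  
>  s0   s0  s1  s0 
   s1   s1  s2  s1 
 * s2   s2  s3  s2 
   s3   s3  s0  s3 
(> = start, * = accepting)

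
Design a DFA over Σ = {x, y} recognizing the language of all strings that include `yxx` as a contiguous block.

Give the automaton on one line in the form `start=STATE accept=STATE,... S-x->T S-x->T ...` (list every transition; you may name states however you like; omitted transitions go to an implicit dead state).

Track how much of `yxx` has been matched so far: state s0 is no progress, s3 is the absorbing accept state reached once `yxx` has occurred. Intermediate states record partial matches; on a mismatch, fall back to the longest reusable overlap.
A 4-state machine:
        x   y  
>  s0   s0  s1 
   s1   s2  s1 
   s2   s3  s1 
 * s3   s3  s3 
(> = start, * = accepting)

start=s0 accept=s3 s0-x->s0 s0-y->s1 s1-x->s2 s1-y->s1 s2-x->s3 s2-y->s1 s3-x->s3 s3-y->s3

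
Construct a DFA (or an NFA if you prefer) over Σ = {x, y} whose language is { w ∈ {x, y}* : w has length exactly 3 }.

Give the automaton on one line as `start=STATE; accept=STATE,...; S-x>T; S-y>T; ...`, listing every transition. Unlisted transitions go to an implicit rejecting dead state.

Count input length up to 4: every symbol moves from s0 toward s4, which means 'more than 3' and absorbs. Accept from {s3}.
A 5-state machine:
        x   y  
>  s0   s1  s1 
   s1   s2  s2 
   s2   s3  s3 
 * s3   s4  s4 
   s4   s4  s4 
(> = start, * = accepting)

start=s0; accept=s3; s0-x>s1; s0-y>s1; s1-x>s2; s1-y>s2; s2-x>s3; s2-y>s3; s3-x>s4; s3-y>s4; s4-x>s4; s4-y>s4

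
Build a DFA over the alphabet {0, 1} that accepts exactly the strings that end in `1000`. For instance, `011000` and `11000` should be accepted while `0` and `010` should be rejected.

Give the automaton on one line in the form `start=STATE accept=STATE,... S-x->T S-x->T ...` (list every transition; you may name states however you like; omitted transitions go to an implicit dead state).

start=q0 accept=q4 q0-0->q0 q0-1->q1 q1-0->q2 q1-1->q1 q2-0->q3 q2-1->q1 q3-0->q4 q3-1->q1 q4-0->q0 q4-1->q1

Remember how much of `1000` the current input suffix matches. State q0 means no match yet; q1 means the last symbol is `1`; q2 means the last 2 symbols are `10`; q3 means the last 3 symbols are `100`; q4 means the last 4 symbols are `1000`. Only q4 accepts. On a mismatch, fall back to the longest proper suffix that is still a prefix of `1000`.
With 5 states:
        0   1  
>  q0   q0  q1 
   q1   q2  q1 
   q2   q3  q1 
   q3   q4  q1 
 * q4   q0  q1 
(> = start, * = accepting)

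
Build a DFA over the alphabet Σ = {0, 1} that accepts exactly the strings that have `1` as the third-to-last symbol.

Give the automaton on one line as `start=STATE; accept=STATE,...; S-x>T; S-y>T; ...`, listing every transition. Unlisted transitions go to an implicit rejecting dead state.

Because acceptance depends on a position counted from the end, the machine has to buffer the most recent 3 symbols. Make each state the string of the last up-to-3 symbols read; on input `x` shift the window left and append `x`. Accept when the buffered window has length 3 and begins with `1`.
15 states suffice.
          0    1  
>  s0     s1   s2 
   s1     s3   s4 
   s2     s5   s6 
   s3     s7   s8 
   s4     s9  s10 
   s5    s11  s12 
   s6    s13  s14 
   s7     s7   s8 
   s8     s9  s10 
   s9    s11  s12 
   s10   s13  s14 
 * s11    s7   s8 
 * s12    s9  s10 
 * s13   s11  s12 
 * s14   s13  s14 
(> = start, * = accepting)

start=s0; accept=s11,s12,s13,s14; s0-0>s1; s0-1>s2; s1-0>s3; s1-1>s4; s2-0>s5; s2-1>s6; s3-0>s7; s3-1>s8; s4-0>s9; s4-1>s10; s5-0>s11; s5-1>s12; s6-0>s13; s6-1>s14; s7-0>s7; s7-1>s8; s8-0>s9; s8-1>s10; s9-0>s11; s9-1>s12; s10-0>s13; s10-1>s14; s11-0>s7; s11-1>s8; s12-0>s9; s12-1>s10; s13-0>s11; s13-1>s12; s14-0>s13; s14-1>s14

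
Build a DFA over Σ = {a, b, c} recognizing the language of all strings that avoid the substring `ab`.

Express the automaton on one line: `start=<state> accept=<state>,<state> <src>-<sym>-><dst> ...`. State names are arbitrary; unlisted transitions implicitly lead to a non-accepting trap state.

Track partial matches of the forbidden pattern `ab`. State q2 is a dead state reached once `ab` has occurred; every other state accepts. q0 means no part of `ab` is currently matched.
With 3 states:
        a   b   c  
>* q0   q1  q0  q0 
 * q1   q1  q2  q0 
   q2   q2  q2  q2 
(> = start, * = accepting)

start=q0 accept=q0,q1 q0-a->q1 q0-b->q0 q0-c->q0 q1-a->q1 q1-b->q2 q1-c->q0 q2-a->q2 q2-b->q2 q2-c->q2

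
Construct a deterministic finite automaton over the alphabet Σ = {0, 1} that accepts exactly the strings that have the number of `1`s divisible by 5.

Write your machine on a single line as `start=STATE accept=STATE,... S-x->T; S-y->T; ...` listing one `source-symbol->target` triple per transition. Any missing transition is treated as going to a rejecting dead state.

Keep the running count of `1`s modulo 5: each `1` advances along the cycle A → B → C → D → E → A while other symbols loop. Accept at A.
5 states suffice.
       0  1 
>* A   A  B 
   B   B  C 
   C   C  D 
   D   D  E 
   E   E  A 
(> = start, * = accepting)

start=A; accept=A; A-0->A; A-1->B; B-0->B; B-1->C; C-0->C; C-1->D; D-0->D; D-1->E; E-0->E; E-1->A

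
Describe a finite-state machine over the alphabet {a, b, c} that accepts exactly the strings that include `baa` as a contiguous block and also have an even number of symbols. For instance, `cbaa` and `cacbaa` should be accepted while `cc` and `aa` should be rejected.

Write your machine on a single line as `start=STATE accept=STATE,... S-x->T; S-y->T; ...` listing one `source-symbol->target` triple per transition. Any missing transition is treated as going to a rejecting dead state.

start=q0; accept=q7; q0-a->q1; q0-b->q2; q0-c->q1; q1-a->q0; q1-b->q3; q1-c->q0; q2-a->q4; q2-b->q3; q2-c->q0; q3-a->q5; q3-b->q2; q3-c->q1; q4-a->q6; q4-b->q2; q4-c->q1; q5-a->q7; q5-b->q3; q5-c->q0; q6-a->q7; q6-b->q7; q6-c->q7; q7-a->q6; q7-b->q6; q7-c->q6

Run two small machines in parallel and take their product. One (4 states) tracks whether and how much of `baa` has been seen; the other (2 states) tracks the input length modulo 2. Each combined state is a pair, one component from each; accept when both components accept.
With 8 states:
        a   b   c  
>  q0   q1  q2  q1 
   q1   q0  q3  q0 
   q2   q4  q3  q0 
   q3   q5  q2  q1 
   q4   q6  q2  q1 
   q5   q7  q3  q0 
   q6   q7  q7  q7 
 * q7   q6  q6  q6 
(> = start, * = accepting)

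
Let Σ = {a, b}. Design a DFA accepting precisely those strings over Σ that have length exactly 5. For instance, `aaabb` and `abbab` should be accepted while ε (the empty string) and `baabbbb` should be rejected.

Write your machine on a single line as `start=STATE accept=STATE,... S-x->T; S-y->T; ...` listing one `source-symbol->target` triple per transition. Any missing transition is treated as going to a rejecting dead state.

start=q0; accept=q5; q0-a->q1; q0-b->q1; q1-a->q2; q1-b->q2; q2-a->q3; q2-b->q3; q3-a->q4; q3-b->q4; q4-a->q5; q4-b->q5; q5-a->q6; q5-b->q6; q6-a->q6; q6-b->q6

We only need to distinguish lengths 0, 1, …, 5, and '>5'. Chain q0 → q1 → q2 → q3 → q4 → q5 → q6 on every symbol, with q6 looping. Accepting states: {q5}.
With 7 states:
        a   b  
>  q0   q1  q1 
   q1   q2  q2 
   q2   q3  q3 
   q3   q4  q4 
   q4   q5  q5 
 * q5   q6  q6 
   q6   q6  q6 
(> = start, * = accepting)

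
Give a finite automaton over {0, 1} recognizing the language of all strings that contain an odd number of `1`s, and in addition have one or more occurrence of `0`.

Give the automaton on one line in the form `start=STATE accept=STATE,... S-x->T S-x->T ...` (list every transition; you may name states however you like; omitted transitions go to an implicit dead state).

start=A accept=D A-0->B A-1->C B-0->B B-1->D C-0->D C-1->A D-0->D D-1->B

Build one automaton per condition and run them in lockstep. The first has 2 states tracking the count of `1`s modulo 2; the second has 3 states tracking the count of `0`s, saturating at 2. A product state is a pair (one from each), accepting exactly when both do. Minimizing collapses redundant product states.
4 states suffice.
       0  1 
>  A   B  C 
   B   B  D 
   C   D  A 
 * D   D  B 
(> = start, * = accepting)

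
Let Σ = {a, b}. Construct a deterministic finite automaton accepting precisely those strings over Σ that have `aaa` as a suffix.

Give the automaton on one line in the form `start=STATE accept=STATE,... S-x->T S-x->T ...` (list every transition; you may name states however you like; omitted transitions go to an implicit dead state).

start=q0 accept=q3 q0-a->q1 q0-b->q0 q1-a->q2 q1-b->q0 q2-a->q3 q2-b->q0 q3-a->q3 q3-b->q0

Let each state record the length of the longest suffix of the input read so far that is also a prefix of `aaa`. q1 means the last symbol is `a`; q2 means the last 2 symbols are `aa`; q3 means the last 3 symbols are `aaa`. Accept only at q3, where the string currently ends in `aaa`.
A 4-state machine:
        a   b  
>  q0   q1  q0 
   q1   q2  q0 
   q2   q3  q0 
 * q3   q3  q0 
(> = start, * = accepting)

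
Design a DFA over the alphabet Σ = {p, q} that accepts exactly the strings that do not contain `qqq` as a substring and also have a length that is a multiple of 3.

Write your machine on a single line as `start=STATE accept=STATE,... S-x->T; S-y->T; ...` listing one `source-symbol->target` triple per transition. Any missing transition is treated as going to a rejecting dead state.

Build one automaton per condition and run them in lockstep. The first has 4 states tracking partial matches of the forbidden pattern `qqq`; the second has 3 states tracking the input length modulo 3. A product state is a pair (one from each), accepting exactly when both do. After merging equivalent states the machine shrinks.
A 10-state machine:
       p  q 
>* A   B  C 
   B   D  E 
   C   D  F 
   D   A  G 
   E   A  H 
   F   A  I 
 * G   B  J 
 * H   B  I 
   I   I  I 
   J   D  I 
(> = start, * = accepting)

start=A; accept=A,G,H; A-p->B; A-q->C; B-p->D; B-q->E; C-p->D; C-q->F; D-p->A; D-q->G; E-p->A; E-q->H; F-p->A; F-q->I; G-p->B; G-q->J; H-p->B; H-q->I; I-p->I; I-q->I; J-p->D; J-q->I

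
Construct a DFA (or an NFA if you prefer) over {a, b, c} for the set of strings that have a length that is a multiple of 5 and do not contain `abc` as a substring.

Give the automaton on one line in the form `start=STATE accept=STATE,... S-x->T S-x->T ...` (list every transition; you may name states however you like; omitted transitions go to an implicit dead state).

start=q0 accept=q0,q13,q14 q0-a->q1 q0-b->q2 q0-c->q2 q1-a->q3 q1-b->q4 q1-c->q5 q2-a->q3 q2-b->q5 q2-c->q5 q3-a->q6 q3-b->q7 q3-c->q8 q4-a->q6 q4-b->q8 q4-c->q9 q5-a->q6 q5-b->q8 q5-c->q8 q6-a->q10 q6-b->q11 q6-c->q12 q7-a->q10 q7-b->q12 q7-c->q9 q8-a->q10 q8-b->q12 q8-c->q12 q9-a->q9 q9-b->q9 q9-c->q9 q10-a->q13 q10-b->q14 q10-c->q0 q11-a->q13 q11-b->q0 q11-c->q9 q12-a->q13 q12-b->q0 q12-c->q0 q13-a->q1 q13-b->q15 q13-c->q2 q14-a->q1 q14-b->q2 q14-c->q9 q15-a->q3 q15-b->q5 q15-c->q9

Build one automaton per condition and run them in lockstep. The first has 5 states tracking the input length modulo 5; the second has 4 states tracking partial matches of the forbidden pattern `abc`. A product state is a pair (one from each), accepting exactly when both do. Minimizing collapses redundant product states.
          a    b    c  
>* q0     q1   q2   q2 
   q1     q3   q4   q5 
   q2     q3   q5   q5 
   q3     q6   q7   q8 
   q4     q6   q8   q9 
   q5     q6   q8   q8 
   q6    q10  q11  q12 
   q7    q10  q12   q9 
   q8    q10  q12  q12 
   q9     q9   q9   q9 
   q10   q13  q14   q0 
   q11   q13   q0   q9 
   q12   q13   q0   q0 
 * q13    q1  q15   q2 
 * q14    q1   q2   q9 
   q15    q3   q5   q9 
(> = start, * = accepting)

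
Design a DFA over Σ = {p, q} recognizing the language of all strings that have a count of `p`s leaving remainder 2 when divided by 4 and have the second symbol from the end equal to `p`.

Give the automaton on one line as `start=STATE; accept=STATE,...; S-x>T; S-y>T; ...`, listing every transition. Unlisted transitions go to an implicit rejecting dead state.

start=A; accept=D,I; A-p>B; A-q>C; B-p>D; B-q>E; C-p>F; C-q>G; D-p>H; D-q>I; E-p>J; E-q>K; F-p>D; F-q>E; G-p>F; G-q>G; H-p>L; H-q>M; I-p>N; I-q>O; J-p>H; J-q>I; K-p>J; K-q>K; L-p>P; L-q>Q; M-p>R; M-q>S; N-p>L; N-q>M; O-p>N; O-q>O; P-p>D; P-q>E; Q-p>F; Q-q>G; R-p>P; R-q>Q; S-p>R; S-q>S

Build one automaton per condition and run them in lockstep. One (4 states) tracks the count of `p`s modulo 4; the other (7 states) tracks the last 2 symbols read. Each combined state is a pair, one component from each; accept when both components accept.
With 19 states:
       p  q 
>  A   B  C 
   B   D  E 
   C   F  G 
 * D   H  I 
   E   J  K 
   F   D  E 
   G   F  G 
   H   L  M 
 * I   N  O 
   J   H  I 
   K   J  K 
   L   P  Q 
   M   R  S 
   N   L  M 
   O   N  O 
   P   D  E 
   Q   F  G 
   R   P  Q 
   S   R  S 
(> = start, * = accepting)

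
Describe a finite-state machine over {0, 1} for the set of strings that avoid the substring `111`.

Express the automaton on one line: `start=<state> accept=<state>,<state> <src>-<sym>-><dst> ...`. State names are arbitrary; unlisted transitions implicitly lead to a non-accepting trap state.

Track partial matches of the forbidden pattern `111`. State s3 is a dead state reached once `111` has occurred; every other state accepts. s0 means no part of `111` is currently matched.
        0   1  
>* s0   s0  s1 
 * s1   s0  s2 
 * s2   s0  s3 
   s3   s3  s3 
(> = start, * = accepting)

start=s0 accept=s0,s1,s2 s0-0->s0 s0-1->s1 s1-0->s0 s1-1->s2 s2-0->s0 s2-1->s3 s3-0->s3 s3-1->s3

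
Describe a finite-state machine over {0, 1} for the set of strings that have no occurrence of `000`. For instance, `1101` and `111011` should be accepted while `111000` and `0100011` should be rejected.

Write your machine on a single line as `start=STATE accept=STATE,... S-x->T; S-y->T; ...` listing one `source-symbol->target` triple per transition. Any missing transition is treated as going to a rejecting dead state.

This is the complement of 'contains `000`'. Use the same substring-matching states — A through D holding how much of `000` has just been matched — but flip the accepting set: everything except the trap D accepts.
4 states suffice.
       0  1 
>* A   B  A 
 * B   C  A 
 * C   D  A 
   D   D  D 
(> = start, * = accepting)

start=A; accept=A,B,C; A-0->B; A-1->A; B-0->C; B-1->A; C-0->D; C-1->A; D-0->D; D-1->D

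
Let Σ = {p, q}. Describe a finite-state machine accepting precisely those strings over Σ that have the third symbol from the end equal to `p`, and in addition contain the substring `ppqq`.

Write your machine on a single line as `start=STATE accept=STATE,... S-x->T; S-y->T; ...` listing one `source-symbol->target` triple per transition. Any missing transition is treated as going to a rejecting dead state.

Handle the two conditions separately and then intersect. One (15 states) tracks the last 3 symbols read; the other (5 states) tracks whether and how much of `ppqq` has been seen. Each combined state is a pair, one component from each; accept when both components accept. Minimizing collapses redundant product states.
A 12-state machine:
          p    q  
>  s0     s1   s0 
   s1     s2   s0 
   s2     s2   s3 
   s3     s1   s4 
 * s4     s5   s6 
   s5     s7   s8 
   s6     s5   s6 
   s7     s9  s10 
   s8    s11   s4 
 * s9     s9  s10 
 * s10   s11   s4 
 * s11    s7   s8 
(> = start, * = accepting)

start=s0; accept=s4,s9,s10,s11; s0-p->s1; s0-q->s0; s1-p->s2; s1-q->s0; s2-p->s2; s2-q->s3; s3-p->s1; s3-q->s4; s4-p->s5; s4-q->s6; s5-p->s7; s5-q->s8; s6-p->s5; s6-q->s6; s7-p->s9; s7-q->s10; s8-p->s11; s8-q->s4; s9-p->s9; s9-q->s10; s10-p->s11; s10-q->s4; s11-p->s7; s11-q->s8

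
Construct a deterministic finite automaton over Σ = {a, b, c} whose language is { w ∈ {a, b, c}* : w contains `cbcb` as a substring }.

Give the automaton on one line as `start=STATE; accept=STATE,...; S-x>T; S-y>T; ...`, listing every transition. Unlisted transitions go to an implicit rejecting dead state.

start=q0; accept=q4; q0-a>q0; q0-b>q0; q0-c>q1; q1-a>q0; q1-b>q2; q1-c>q1; q2-a>q0; q2-b>q0; q2-c>q3; q3-a>q0; q3-b>q4; q3-c>q1; q4-a>q4; q4-b>q4; q4-c>q4

Track how much of `cbcb` has been matched so far: state q0 is no progress, q4 is the absorbing accept state reached once `cbcb` has occurred. Intermediate states record partial matches; on a mismatch, fall back to the longest reusable overlap.
With 5 states:
        a   b   c  
>  q0   q0  q0  q1 
   q1   q0  q2  q1 
   q2   q0  q0  q3 
   q3   q0  q4  q1 
 * q4   q4  q4  q4 
(> = start, * = accepting)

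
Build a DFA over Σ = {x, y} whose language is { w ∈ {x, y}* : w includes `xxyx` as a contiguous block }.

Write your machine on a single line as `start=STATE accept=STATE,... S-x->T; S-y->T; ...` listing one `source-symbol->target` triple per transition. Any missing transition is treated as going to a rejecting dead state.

start=A; accept=E; A-x->B; A-y->A; B-x->C; B-y->A; C-x->C; C-y->D; D-x->E; D-y->A; E-x->E; E-y->E

Track how much of `xxyx` has been matched so far: state A is no progress, E is the absorbing accept state reached once `xxyx` has occurred. Intermediate states record partial matches; on a mismatch, fall back to the longest reusable overlap.
5 states suffice.
       x  y 
>  A   B  A 
   B   C  A 
   C   C  D 
   D   E  A 
 * E   E  E 
(> = start, * = accepting)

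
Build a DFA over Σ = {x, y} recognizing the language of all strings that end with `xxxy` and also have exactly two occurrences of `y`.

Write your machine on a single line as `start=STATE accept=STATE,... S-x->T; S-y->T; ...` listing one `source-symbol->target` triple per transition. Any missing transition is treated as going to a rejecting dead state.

Run two small machines in parallel and take their product. One (5 states) tracks how much of the suffix `xxxy` has currently been matched; the other (4 states) tracks the count of `y`s, saturating at 3. Each combined state is a pair, one component from each; accept when both components accept. Minimizing collapses redundant product states.
7 states suffice.
        x   y  
>  S0   S0  S1 
   S1   S2  S3 
   S2   S4  S3 
   S3   S3  S3 
   S4   S5  S3 
   S5   S5  S6 
 * S6   S3  S3 
(> = start, * = accepting)

start=S0; accept=S6; S0-x->S0; S0-y->S1; S1-x->S2; S1-y->S3; S2-x->S4; S2-y->S3; S3-x->S3; S3-y->S3; S4-x->S5; S4-y->S3; S5-x->S5; S5-y->S6; S6-x->S3; S6-y->S3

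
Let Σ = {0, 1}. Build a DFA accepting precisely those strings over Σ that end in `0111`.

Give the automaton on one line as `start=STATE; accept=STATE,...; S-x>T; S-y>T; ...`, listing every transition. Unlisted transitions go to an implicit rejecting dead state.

Remember how much of `0111` the current input suffix matches. State S0 means no match yet; S1 means the last symbol is `0`; S2 means the last 2 symbols are `01`; S3 means the last 3 symbols are `011`; S4 means the last 4 symbols are `0111`. Only S4 accepts. On a mismatch, fall back to the longest proper suffix that is still a prefix of `0111`.
5 states suffice.
        0   1  
>  S0   S1  S0 
   S1   S1  S2 
   S2   S1  S3 
   S3   S1  S4 
 * S4   S1  S0 
(> = start, * = accepting)

start=S0; accept=S4; S0-0>S1; S0-1>S0; S1-0>S1; S1-1>S2; S2-0>S1; S2-1>S3; S3-0>S1; S3-1>S4; S4-0>S1; S4-1>S0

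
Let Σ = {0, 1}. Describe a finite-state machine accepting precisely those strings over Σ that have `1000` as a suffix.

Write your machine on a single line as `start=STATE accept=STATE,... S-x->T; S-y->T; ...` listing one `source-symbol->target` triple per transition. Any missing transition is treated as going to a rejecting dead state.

Let each state record the length of the longest suffix of the input read so far that is also a prefix of `1000`. s1 means the last symbol is `1`; s2 means the last 2 symbols are `10`; s3 means the last 3 symbols are `100`; s4 means the last 4 symbols are `1000`. Accept only at s4, where the string currently ends in `1000`.
A 5-state machine:
        0   1  
>  s0   s0  s1 
   s1   s2  s1 
   s2   s3  s1 
   s3   s4  s1 
 * s4   s0  s1 
(> = start, * = accepting)

start=s0; accept=s4; s0-0->s0; s0-1->s1; s1-0->s2; s1-1->s1; s2-0->s3; s2-1->s1; s3-0->s4; s3-1->s1; s4-0->s0; s4-1->s1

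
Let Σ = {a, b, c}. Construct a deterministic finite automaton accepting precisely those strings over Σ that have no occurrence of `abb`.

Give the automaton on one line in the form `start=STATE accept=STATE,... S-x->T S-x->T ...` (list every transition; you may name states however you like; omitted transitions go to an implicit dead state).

Track partial matches of the forbidden pattern `abb`. State q3 is a dead state reached once `abb` has occurred; every other state accepts. q0 means no part of `abb` is currently matched.
A 4-state machine:
        a   b   c  
>* q0   q1  q0  q0 
 * q1   q1  q2  q0 
 * q2   q1  q3  q0 
   q3   q3  q3  q3 
(> = start, * = accepting)

start=q0 accept=q0,q1,q2 q0-a->q1 q0-b->q0 q0-c->q0 q1-a->q1 q1-b->q2 q1-c->q0 q2-a->q1 q2-b->q3 q2-c->q0 q3-a->q3 q3-b->q3 q3-c->q3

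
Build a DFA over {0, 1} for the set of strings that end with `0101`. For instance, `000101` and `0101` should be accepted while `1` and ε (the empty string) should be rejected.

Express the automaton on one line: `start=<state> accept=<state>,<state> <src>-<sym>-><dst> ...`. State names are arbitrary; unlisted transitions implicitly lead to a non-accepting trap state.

Let each state record the length of the longest suffix of the input read so far that is also a prefix of `0101`. S1 means the last symbol is `0`; S2 means the last 2 symbols are `01`; S3 means the last 3 symbols are `010`; S4 means the last 4 symbols are `0101`. Accept only at S4, where the string currently ends in `0101`.
        0   1  
>  S0   S1  S0 
   S1   S1  S2 
   S2   S3  S0 
   S3   S1  S4 
 * S4   S3  S0 
(> = start, * = accepting)

start=S0 accept=S4 S0-0->S1 S0-1->S0 S1-0->S1 S1-1->S2 S2-0->S3 S2-1->S0 S3-0->S1 S3-1->S4 S4-0->S3 S4-1->S0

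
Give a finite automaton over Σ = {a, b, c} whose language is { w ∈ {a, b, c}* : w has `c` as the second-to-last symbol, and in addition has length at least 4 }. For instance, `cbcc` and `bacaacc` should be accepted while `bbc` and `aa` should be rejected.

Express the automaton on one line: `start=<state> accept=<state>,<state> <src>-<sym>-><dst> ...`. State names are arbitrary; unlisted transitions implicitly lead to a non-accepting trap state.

start=s0 accept=s4,s5 s0-a->s1 s0-b->s1 s0-c->s1 s1-a->s2 s1-b->s2 s1-c->s2 s2-a->s2 s2-b->s2 s2-c->s3 s3-a->s4 s3-b->s4 s3-c->s5 s4-a->s2 s4-b->s2 s4-c->s3 s5-a->s4 s5-b->s4 s5-c->s5

Run two small machines in parallel and take their product. The first has 13 states tracking the last 2 symbols read; the second has 6 states tracking the input length, saturating at 5. A product state is a pair (one from each), accepting exactly when both do. Equivalent product states are then merged.
A 6-state machine:
        a   b   c  
>  s0   s1  s1  s1 
   s1   s2  s2  s2 
   s2   s2  s2  s3 
   s3   s4  s4  s5 
 * s4   s2  s2  s3 
 * s5   s4  s4  s5 
(> = start, * = accepting)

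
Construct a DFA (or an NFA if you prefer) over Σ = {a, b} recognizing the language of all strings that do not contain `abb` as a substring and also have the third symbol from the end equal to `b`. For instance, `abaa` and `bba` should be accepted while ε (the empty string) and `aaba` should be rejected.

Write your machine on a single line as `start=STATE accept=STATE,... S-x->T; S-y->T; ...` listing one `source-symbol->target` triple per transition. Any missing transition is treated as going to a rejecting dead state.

Run two small machines in parallel and take their product. The first has 4 states tracking partial matches of the forbidden pattern `abb`; the second has 15 states tracking the last 3 symbols read. A product state is a pair (one from each), accepting exactly when both do. After merging equivalent states the machine shrinks.
11 states suffice.
          a    b  
>  S0     S1   S2 
   S1     S1   S3 
   S2     S4   S5 
   S3     S4   S6 
   S4     S7   S8 
   S5     S9  S10 
   S6     S6   S6 
 * S7     S1   S3 
 * S8     S4   S6 
 * S9     S7   S8 
 * S10    S9  S10 
(> = start, * = accepting)

start=S0; accept=S7,S8,S9,S10; S0-a->S1; S0-b->S2; S1-a->S1; S1-b->S3; S2-a->S4; S2-b->S5; S3-a->S4; S3-b->S6; S4-a->S7; S4-b->S8; S5-a->S9; S5-b->S10; S6-a->S6; S6-b->S6; S7-a->S1; S7-b->S3; S8-a->S4; S8-b->S6; S9-a->S7; S9-b->S8; S10-a->S9; S10-b->S10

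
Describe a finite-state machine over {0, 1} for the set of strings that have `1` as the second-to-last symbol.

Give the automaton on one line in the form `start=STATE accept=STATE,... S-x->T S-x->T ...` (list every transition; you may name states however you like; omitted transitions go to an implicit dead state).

Because acceptance depends on a position counted from the end, the machine has to buffer the most recent 2 symbols. Make each state the string of the last up-to-2 symbols read; on input `x` shift the window left and append `x`. Accept when the buffered window has length 2 and begins with `1`.
7 states suffice.
        0   1  
>  S0   S1  S2 
   S1   S3  S4 
   S2   S5  S6 
   S3   S3  S4 
   S4   S5  S6 
 * S5   S3  S4 
 * S6   S5  S6 
(> = start, * = accepting)

start=S0 accept=S5,S6 S0-0->S1 S0-1->S2 S1-0->S3 S1-1->S4 S2-0->S5 S2-1->S6 S3-0->S3 S3-1->S4 S4-0->S5 S4-1->S6 S5-0->S3 S5-1->S4 S6-0->S5 S6-1->S6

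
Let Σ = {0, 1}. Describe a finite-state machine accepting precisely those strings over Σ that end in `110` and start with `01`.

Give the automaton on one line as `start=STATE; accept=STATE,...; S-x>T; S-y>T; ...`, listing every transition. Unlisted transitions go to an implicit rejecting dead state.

Build one automaton per condition and run them in lockstep. One (4 states) tracks how much of the suffix `110` has currently been matched; the other (4 states) tracks whether the input so far still matches the prefix `01`. Each combined state is a pair, one component from each; accept when both components accept. Minimizing collapses redundant product states.
A 7-state machine:
        0   1  
>  q0   q1  q2 
   q1   q2  q3 
   q2   q2  q2 
   q3   q4  q5 
   q4   q4  q3 
   q5   q6  q5 
 * q6   q4  q3 
(> = start, * = accepting)

start=q0; accept=q6; q0-0>q1; q0-1>q2; q1-0>q2; q1-1>q3; q2-0>q2; q2-1>q2; q3-0>q4; q3-1>q5; q4-0>q4; q4-1>q3; q5-0>q6; q5-1>q5; q6-0>q4; q6-1>q3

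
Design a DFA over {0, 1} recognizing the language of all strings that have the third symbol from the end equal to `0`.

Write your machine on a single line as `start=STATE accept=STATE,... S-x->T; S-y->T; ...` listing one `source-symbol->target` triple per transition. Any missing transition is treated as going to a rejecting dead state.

start=S0; accept=S7,S8,S9,S10; S0-0->S1; S0-1->S2; S1-0->S3; S1-1->S4; S2-0->S5; S2-1->S6; S3-0->S7; S3-1->S8; S4-0->S9; S4-1->S10; S5-0->S11; S5-1->S12; S6-0->S13; S6-1->S14; S7-0->S7; S7-1->S8; S8-0->S9; S8-1->S10; S9-0->S11; S9-1->S12; S10-0->S13; S10-1->S14; S11-0->S7; S11-1->S8; S12-0->S9; S12-1->S10; S13-0->S11; S13-1->S12; S14-0->S13; S14-1->S14

Because acceptance depends on a position counted from the end, the machine has to buffer the most recent 3 symbols. Make each state the string of the last up-to-3 symbols read; on input `x` shift the window left and append `x`. Accept when the buffered window has length 3 and begins with `0`.
          0    1  
>  S0     S1   S2 
   S1     S3   S4 
   S2     S5   S6 
   S3     S7   S8 
   S4     S9  S10 
   S5    S11  S12 
   S6    S13  S14 
 * S7     S7   S8 
 * S8     S9  S10 
 * S9    S11  S12 
 * S10   S13  S14 
   S11    S7   S8 
   S12    S9  S10 
   S13   S11  S12 
   S14   S13  S14 
(> = start, * = accepting)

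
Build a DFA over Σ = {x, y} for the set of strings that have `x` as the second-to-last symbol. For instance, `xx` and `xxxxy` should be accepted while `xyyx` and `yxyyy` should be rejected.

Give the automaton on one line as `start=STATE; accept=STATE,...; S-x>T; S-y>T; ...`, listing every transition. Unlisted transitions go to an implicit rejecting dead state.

start=S0; accept=S3,S4; S0-x>S1; S0-y>S2; S1-x>S3; S1-y>S4; S2-x>S5; S2-y>S6; S3-x>S3; S3-y>S4; S4-x>S5; S4-y>S6; S5-x>S3; S5-y>S4; S6-x>S5; S6-y>S6

A DFA must remember the last 2 symbols (since which symbol is second-to-last isn't known until the input ends). Use one state per possible window of the last ≤2 symbols; accept from those whose window starts with `x`.
7 states suffice.
        x   y  
>  S0   S1  S2 
   S1   S3  S4 
   S2   S5  S6 
 * S3   S3  S4 
 * S4   S5  S6 
   S5   S3  S4 
   S6   S5  S6 
(> = start, * = accepting)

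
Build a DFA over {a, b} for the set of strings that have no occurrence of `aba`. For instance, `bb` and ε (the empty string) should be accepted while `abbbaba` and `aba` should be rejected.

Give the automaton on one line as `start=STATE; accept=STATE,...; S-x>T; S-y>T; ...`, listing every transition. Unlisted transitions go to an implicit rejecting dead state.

start=s0; accept=s0,s1,s2; s0-a>s1; s0-b>s0; s1-a>s1; s1-b>s2; s2-a>s3; s2-b>s0; s3-a>s3; s3-b>s3

This is the complement of 'contains `aba`'. Use the same substring-matching states — s0 through s3 holding how much of `aba` has just been matched — but flip the accepting set: everything except the trap s3 accepts.
        a   b  
>* s0   s1  s0 
 * s1   s1  s2 
 * s2   s3  s0 
   s3   s3  s3 
(> = start, * = accepting)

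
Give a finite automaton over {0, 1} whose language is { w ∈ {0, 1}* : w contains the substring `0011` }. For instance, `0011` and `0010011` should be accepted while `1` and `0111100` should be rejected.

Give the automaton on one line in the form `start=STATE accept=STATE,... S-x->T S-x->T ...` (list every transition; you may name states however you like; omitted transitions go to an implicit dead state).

start=S0 accept=S4 S0-0->S1 S0-1->S0 S1-0->S2 S1-1->S0 S2-0->S2 S2-1->S3 S3-0->S1 S3-1->S4 S4-0->S4 S4-1->S4

States S0..S3 record the length of the longest prefix of `0011` that matches the current input suffix. Reaching S4 means `0011` has been seen, and we stay there forever. Accept from S4.
With 5 states:
        0   1  
>  S0   S1  S0 
   S1   S2  S0 
   S2   S2  S3 
   S3   S1  S4 
 * S4   S4  S4 
(> = start, * = accepting)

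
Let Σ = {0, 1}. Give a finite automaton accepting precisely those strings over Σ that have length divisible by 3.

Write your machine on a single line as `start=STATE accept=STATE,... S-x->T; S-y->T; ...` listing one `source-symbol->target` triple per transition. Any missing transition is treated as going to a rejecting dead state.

Count input length modulo 3: every symbol advances one step around the cycle q0 → q1 → q2 → q0. Accept at q0.
3 states suffice.
        0   1  
>* q0   q1  q1 
   q1   q2  q2 
   q2   q0  q0 
(> = start, * = accepting)

start=q0; accept=q0; q0-0->q1; q0-1->q1; q1-0->q2; q1-1->q2; q2-0->q0; q2-1->q0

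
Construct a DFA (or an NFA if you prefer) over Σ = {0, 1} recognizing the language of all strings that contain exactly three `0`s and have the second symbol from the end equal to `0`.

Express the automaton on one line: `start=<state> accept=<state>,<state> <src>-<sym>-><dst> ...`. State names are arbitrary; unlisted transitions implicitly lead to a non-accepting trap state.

start=q0 accept=q3,q6 q0-0->q1 q0-1->q0 q1-0->q2 q1-1->q1 q2-0->q3 q2-1->q4 q3-0->q5 q3-1->q6 q4-0->q7 q4-1->q4 q5-0->q5 q5-1->q5 q6-0->q5 q6-1->q5 q7-0->q5 q7-1->q6

Run two small machines in parallel and take their product. The first has 5 states tracking the count of `0`s, saturating at 4; the second has 7 states tracking the last 2 symbols read. A product state is a pair (one from each), accepting exactly when both do. Minimizing collapses redundant product states.
An 8-state machine:
        0   1  
>  q0   q1  q0 
   q1   q2  q1 
   q2   q3  q4 
 * q3   q5  q6 
   q4   q7  q4 
   q5   q5  q5 
 * q6   q5  q5 
   q7   q5  q6 
(> = start, * = accepting)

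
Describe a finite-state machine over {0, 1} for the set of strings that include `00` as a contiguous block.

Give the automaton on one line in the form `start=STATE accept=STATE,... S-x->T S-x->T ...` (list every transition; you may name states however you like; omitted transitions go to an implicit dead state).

States S0..S1 record the length of the longest prefix of `00` that matches the current input suffix. Reaching S2 means `00` has been seen, and we stay there forever. Accept from S2.
        0   1  
>  S0   S1  S0 
   S1   S2  S0 
 * S2   S2  S2 
(> = start, * = accepting)

start=S0 accept=S2 S0-0->S1 S0-1->S0 S1-0->S2 S1-1->S0 S2-0->S2 S2-1->S2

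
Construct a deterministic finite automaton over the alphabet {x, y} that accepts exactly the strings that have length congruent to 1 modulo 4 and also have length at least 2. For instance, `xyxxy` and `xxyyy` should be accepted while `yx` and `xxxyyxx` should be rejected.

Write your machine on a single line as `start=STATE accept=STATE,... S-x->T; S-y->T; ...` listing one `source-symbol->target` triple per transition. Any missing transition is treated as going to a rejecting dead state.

start=s0; accept=s5; s0-x->s1; s0-y->s1; s1-x->s2; s1-y->s2; s2-x->s3; s2-y->s3; s3-x->s4; s3-y->s4; s4-x->s5; s4-y->s5; s5-x->s2; s5-y->s2

Run two small machines in parallel and take their product. The first has 4 states tracking the input length modulo 4; the second has 4 states tracking the input length, saturating at 3. A product state is a pair (one from each), accepting exactly when both do. After merging equivalent states the machine shrinks.
A 6-state machine:
        x   y  
>  s0   s1  s1 
   s1   s2  s2 
   s2   s3  s3 
   s3   s4  s4 
   s4   s5  s5 
 * s5   s2  s2 
(> = start, * = accepting)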